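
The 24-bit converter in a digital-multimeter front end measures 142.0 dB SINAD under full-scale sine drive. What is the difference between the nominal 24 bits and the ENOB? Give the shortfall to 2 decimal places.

0.70 bits

Effective bits = (142.0 − 1.76)/6.02 = 23.2957.
Shortfall = 24 − 23.2957 = 0.7043 bits.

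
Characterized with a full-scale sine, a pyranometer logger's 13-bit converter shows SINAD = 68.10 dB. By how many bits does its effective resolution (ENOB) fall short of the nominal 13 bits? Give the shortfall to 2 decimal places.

ENOB = (SINAD − 1.76)/6.02 = (68.10 − 1.76)/6.02 = 11.0199 bits.
Lost resolution: 13 − 11.0199 = 1.9801 bits.

1.98 bits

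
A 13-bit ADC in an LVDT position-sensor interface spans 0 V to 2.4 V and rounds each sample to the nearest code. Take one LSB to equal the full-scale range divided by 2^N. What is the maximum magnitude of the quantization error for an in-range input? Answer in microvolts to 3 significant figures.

146 µV

Full-scale range = 2.4 V.
Step size = 2.4/8192 V = 292.97 µV.
Worst-case error for round-to-nearest is half an LSB: 146 µV.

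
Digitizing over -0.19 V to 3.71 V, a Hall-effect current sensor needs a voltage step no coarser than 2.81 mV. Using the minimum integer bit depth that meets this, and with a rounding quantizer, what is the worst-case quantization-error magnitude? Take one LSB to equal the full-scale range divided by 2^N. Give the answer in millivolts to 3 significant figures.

Span: 3.71 V − (-0.19 V) = 3.9 V.
Required number of levels: 3.9/2.81 mV = 1387.9; smallest N with 2^N ≥ that is 11.
Step size = 3.9/2048 V = 1.9043 mV.
Max error for round-to-nearest is LSB/2 = 0.952 mV.

0.952 mV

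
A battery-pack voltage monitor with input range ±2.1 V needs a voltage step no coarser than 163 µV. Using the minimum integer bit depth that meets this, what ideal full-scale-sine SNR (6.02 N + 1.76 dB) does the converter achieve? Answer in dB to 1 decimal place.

Range = 2.1 − (-2.1) = 4.2 V.
4.2 V / 163 µV = 25770. Since 2^14 = 16384 and 2^15 = 32768, N = 15.
SNR = 6.02 × 15 + 1.76 = 92.06 dB.

92.1 dB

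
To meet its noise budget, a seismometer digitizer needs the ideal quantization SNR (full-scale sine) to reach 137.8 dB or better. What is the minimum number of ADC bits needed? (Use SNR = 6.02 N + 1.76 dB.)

23 bits

Required N = ⌈(137.8 − 1.76)/6.02⌉ = ⌈22.598⌉ = 23.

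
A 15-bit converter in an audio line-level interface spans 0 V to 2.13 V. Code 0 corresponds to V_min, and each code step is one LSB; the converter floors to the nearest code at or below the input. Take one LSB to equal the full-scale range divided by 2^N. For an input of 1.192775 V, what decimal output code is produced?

Full-scale range = 2.13 V. LSB = 2.13 V / 2^15 ≈ 65.00 µV.
code = ⌊(V_in − V_min)/LSB⌋ = ⌊(V_in − V_min) × 2^15 / range⌋
     = ⌊(1.192775 − (0)) × 32768 / 2.13⌋ = ⌊1.192775 × 32768/2.13⌋
     = ⌊18349.695⌋ = 18349.

18349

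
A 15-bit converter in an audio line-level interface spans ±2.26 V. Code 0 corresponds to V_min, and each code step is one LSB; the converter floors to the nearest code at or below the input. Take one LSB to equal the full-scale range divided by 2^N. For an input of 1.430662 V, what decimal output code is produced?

26755

Full-scale range = 2.26 V − (-2.26 V) = 4.52 V. LSB = 4.52 V / 2^15 ≈ 137.9 µV.
V_in − V_min = 1.430662 − (-2.26) = 3.690662 V.
Divide by LSB: 3.690662 × 32768/4.52 = 26755.6665.
Truncating gives code 26755.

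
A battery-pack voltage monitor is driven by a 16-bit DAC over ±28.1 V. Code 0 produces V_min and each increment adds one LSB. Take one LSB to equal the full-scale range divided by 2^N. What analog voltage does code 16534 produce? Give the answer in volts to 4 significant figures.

-13.92 V

Span: 28.1 V − (-28.1 V) = 56.2 V. LSB = 56.2 V / 2^16.
V_out = V_min + code × LSB = -28.1 V + 16534 × 56.2 V / 65536
      = -28.1 + 14.1786 = -13.9214 V.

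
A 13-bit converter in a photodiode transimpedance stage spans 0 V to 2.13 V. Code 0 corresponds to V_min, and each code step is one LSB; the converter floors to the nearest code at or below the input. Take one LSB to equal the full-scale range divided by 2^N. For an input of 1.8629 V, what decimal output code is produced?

7164

Range is 2.13 V. LSB = 2.13 V / 2^13 ≈ 260.0 µV.
code = ⌊(V_in − V_min)/LSB⌋ = ⌊(V_in − V_min) × 2^13 / range⌋
     = ⌊(1.8629 − (0)) × 8192 / 2.13⌋ = ⌊1.8629 × 8192/2.13⌋
     = ⌊7164.731⌋ = 7164.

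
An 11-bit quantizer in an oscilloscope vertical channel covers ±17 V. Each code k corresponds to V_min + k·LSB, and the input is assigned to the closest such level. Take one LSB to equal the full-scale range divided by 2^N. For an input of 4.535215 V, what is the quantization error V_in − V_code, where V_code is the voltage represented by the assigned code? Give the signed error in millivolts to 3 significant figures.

+2.99 mV

Range = 17 − (-17) = 34 V. LSB = 34 V / 2^11 ≈ 16.60 mV.
Position in LSBs: (4.535215 − (-17)) × 2048/34 = 1297.1800; rounding gives k = 1297.
V_code = -17 + (1297/2048) × 34 = 4.532226563 V.
e = 4.535215 − (4.532226563) = +2.99 mV.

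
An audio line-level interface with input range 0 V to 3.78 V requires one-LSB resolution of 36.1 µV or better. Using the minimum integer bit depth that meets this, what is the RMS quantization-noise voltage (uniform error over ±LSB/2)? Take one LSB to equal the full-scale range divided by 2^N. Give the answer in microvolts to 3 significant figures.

V_FS = 3.78 V.
Required number of levels: 3.78/36.1 µV = 104710; smallest N with 2^N ≥ that is 17.
LSB = 3.78 V ÷ 2^17 = 3.78/131072 V = 28.839 µV.
σ_q = LSB/√12 = 28.839 µV/3.4641 = 8.33 µV.

8.33 µV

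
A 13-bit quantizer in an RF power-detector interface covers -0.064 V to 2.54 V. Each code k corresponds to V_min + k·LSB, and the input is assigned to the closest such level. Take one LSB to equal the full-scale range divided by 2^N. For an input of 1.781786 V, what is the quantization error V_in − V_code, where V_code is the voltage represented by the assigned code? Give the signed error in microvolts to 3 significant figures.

−91.4 µV

Range = 2.54 − (-0.064) = 2.604 V. LSB = 2.604 V / 2^13 ≈ 317.9 µV.
Position in LSBs: (1.781786 − (-0.064)) × 8192/2.604 = 5806.7123; rounding gives k = 5807.
Reconstructed level: -0.064 + 5807 × 2.604/8192 V = 1.781877441 V.
V_in − V_code = 1.781786 − (1.781877441) = −91.4 µV.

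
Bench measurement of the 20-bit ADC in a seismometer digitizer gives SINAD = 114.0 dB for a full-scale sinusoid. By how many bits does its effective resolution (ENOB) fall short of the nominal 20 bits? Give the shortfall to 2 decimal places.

N_eff = (114.0 − 1.76)/6.02 = 18.6445 bits.
Shortfall = 20 − 18.6445 = 1.3555 bits.

1.36 bits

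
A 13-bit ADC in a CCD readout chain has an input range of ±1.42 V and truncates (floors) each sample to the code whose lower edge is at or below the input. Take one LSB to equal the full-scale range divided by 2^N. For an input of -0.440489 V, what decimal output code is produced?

2825

Span: 1.42 V − (-1.42 V) = 2.84 V. LSB = 2.84 V / 2^13 ≈ 346.7 µV.
(V_in − V_min) × 2^13/range = (-0.440489 − (-1.42)) × 8192/2.84 = 2825.406.
Floor → code = 2825.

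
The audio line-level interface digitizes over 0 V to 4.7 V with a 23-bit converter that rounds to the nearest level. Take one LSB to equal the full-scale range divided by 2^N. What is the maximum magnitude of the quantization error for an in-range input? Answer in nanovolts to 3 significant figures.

Span = 4.7 V.
One LSB is 4.7 V / 8388608 = 0.56028 µV.
Worst-case error for round-to-nearest is half an LSB: 280 nV.

280 nV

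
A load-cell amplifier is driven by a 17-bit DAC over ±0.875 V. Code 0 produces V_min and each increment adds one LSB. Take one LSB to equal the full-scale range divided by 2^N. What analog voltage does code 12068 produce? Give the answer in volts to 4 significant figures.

The full-scale span is 0.875 − (-0.875) = 1.75 V. LSB = 1.75 V / 2^17.
V_out = -0.875 + 12068 × (1.75/131072) V
      = -0.875 V + 0.161125 V = -0.713875 V.

-0.7139 V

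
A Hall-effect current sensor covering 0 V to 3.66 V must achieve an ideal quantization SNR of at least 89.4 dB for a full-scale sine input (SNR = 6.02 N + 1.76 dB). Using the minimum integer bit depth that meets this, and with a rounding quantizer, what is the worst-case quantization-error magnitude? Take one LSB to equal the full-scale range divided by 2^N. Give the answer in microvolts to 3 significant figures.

55.8 µV

Full-scale range = 3.66 V.
Solving 6.02 N ≥ 89.4 − 1.76: N ≥ 14.558. Round up → N = 15.
LSB = 3.66 V / 2^15 = 111.69 µV.
Max error for round-to-nearest is LSB/2 = 55.8 µV.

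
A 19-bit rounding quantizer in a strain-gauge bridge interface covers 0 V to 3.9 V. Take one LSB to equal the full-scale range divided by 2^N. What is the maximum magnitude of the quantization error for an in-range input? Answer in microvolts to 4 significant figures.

Range is 3.9 V.
LSB = 3.9 V / 2^19 = 7.43866 µV.
A rounding quantizer has |error| ≤ LSB/2 = 3.719 µV.

3.719 µV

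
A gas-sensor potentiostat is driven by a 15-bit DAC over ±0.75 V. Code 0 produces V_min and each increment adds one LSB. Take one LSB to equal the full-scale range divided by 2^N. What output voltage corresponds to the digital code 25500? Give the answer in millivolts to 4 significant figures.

Range = 0.75 − (-0.75) = 1.5 V. LSB = 1.5 V / 2^15.
V_out = -0.75 + 25500 × (1.5/32768) V
      = -0.75 + 1.16730 = 0.417297 V.

417.3 mV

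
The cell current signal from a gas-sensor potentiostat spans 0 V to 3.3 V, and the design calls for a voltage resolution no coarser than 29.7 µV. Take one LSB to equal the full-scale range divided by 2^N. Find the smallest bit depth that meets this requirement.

Span = 3.3 V.
Required number of levels: 3.3/29.7 µV = 111110; smallest N with 2^N ≥ that is 17.

17 bits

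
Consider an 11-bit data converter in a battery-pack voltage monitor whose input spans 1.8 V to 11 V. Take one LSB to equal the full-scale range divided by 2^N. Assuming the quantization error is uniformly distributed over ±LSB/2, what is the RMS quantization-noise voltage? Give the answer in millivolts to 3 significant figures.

Range = 11 − (1.8) = 9.2 V.
Step size = 9.2/2048 V = 4.4922 mV.
V_rms = LSB/√12 = 4.4922 mV / √12 = 1.30 mV.

1.30 mV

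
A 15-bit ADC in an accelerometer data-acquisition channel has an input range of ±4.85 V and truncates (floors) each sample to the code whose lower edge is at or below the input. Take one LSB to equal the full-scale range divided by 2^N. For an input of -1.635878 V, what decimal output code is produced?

Full-scale range = 4.85 V − (-4.85 V) = 9.7 V. LSB = 9.7 V / 2^15 ≈ 296.0 µV.
V_in − V_min = -1.635878 − (-4.85) = 3.214122 V.
Divide by LSB: 3.214122 × 32768/9.7 = 10857.7680.
Truncating gives code 10857.

10857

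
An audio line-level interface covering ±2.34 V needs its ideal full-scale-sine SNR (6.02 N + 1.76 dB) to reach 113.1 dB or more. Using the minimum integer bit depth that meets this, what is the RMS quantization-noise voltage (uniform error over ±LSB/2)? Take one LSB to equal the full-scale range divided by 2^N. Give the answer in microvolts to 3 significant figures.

2.58 µV

The full-scale span is 2.34 − (-2.34) = 4.68 V.
N ≥ (113.1 − 1.76)/6.02 = 18.495 → N_min = 19.
One LSB is 4.68 V / 524288 = 8.9264 µV.
σ_q = LSB/√12 = 8.9264 µV/3.4641 = 2.58 µV.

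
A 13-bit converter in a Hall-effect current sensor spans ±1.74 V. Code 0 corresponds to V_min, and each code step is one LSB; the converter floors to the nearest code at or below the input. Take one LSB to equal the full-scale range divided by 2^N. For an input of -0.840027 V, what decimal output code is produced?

The full-scale span is 1.74 − (-1.74) = 3.48 V. LSB = 3.48 V / 2^13 ≈ 424.8 µV.
code = ⌊(V_in − V_min)/LSB⌋ = ⌊(V_in − V_min) × 2^13 / range⌋
     = ⌊(-0.840027 − (-1.74)) × 8192 / 3.48⌋ = ⌊0.899973 × 8192/3.48⌋
     = ⌊2118.557⌋ = 2118.

2118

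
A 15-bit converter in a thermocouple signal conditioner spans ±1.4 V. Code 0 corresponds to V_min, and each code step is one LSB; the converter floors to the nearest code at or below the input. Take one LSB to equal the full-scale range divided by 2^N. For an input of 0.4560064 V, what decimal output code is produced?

21720

The full-scale span is 1.4 − (-1.4) = 2.8 V. LSB = 2.8 V / 2^15 ≈ 85.45 µV.
V_in − V_min = 0.4560064 − (-1.4) = 1.8560064 V.
Divide by LSB: 1.8560064 × 32768/2.8 = 21720.5778.
Truncating gives code 21720.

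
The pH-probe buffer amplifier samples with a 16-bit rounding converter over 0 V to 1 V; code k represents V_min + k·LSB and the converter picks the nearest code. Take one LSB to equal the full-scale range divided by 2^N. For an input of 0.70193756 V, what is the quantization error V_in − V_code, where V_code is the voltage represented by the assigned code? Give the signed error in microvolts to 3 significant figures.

+2.75 µV

Full-scale range = 1 V. LSB = 1 V / 2^16 ≈ 15.26 µV.
(V_in − V_min)/LSB = (0.70193756 − (0)) × 65536/1 = 46002.1799 → nearest code k = 46002.
V_code = 0 + (46002/65536) × 1 = 0.70193481445 V.
Error = V_in − V_code = 0.70193756 − (0.70193481445) = +2.75 µV.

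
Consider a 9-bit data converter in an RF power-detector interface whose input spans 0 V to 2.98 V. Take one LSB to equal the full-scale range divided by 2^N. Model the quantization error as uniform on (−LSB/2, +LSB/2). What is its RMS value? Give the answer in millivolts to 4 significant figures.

1.680 mV

Full-scale range = 2.98 V.
LSB = 2.98 V / 2^9 = 5.82031 mV.
σ_q = LSB/√12 = 5.82031 mV/3.4641 = 1.680 mV.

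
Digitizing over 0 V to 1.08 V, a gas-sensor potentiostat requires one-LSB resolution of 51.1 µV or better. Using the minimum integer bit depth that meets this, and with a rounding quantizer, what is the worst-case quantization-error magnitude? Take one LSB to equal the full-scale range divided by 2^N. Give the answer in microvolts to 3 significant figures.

16.5 µV

V_FS = 1.08 V.
Required number of levels: 1.08/51.1 µV = 21135; smallest N with 2^N ≥ that is 15.
One LSB is 1.08 V / 32768 = 32.959 µV.
|e|_max = LSB/2 = 16.5 µV.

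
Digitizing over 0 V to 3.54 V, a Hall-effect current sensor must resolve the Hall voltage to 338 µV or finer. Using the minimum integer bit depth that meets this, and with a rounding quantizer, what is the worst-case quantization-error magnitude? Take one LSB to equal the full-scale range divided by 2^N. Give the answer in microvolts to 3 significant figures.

108 µV

V_FS = 3.54 V.
Levels needed ≥ 3.54/338 µV = 10470. 2^14 = 16384 suffices, so N_min = 14.
Step size = 3.54/16384 V = 216.06 µV.
|e|_max = LSB/2 = 108 µV.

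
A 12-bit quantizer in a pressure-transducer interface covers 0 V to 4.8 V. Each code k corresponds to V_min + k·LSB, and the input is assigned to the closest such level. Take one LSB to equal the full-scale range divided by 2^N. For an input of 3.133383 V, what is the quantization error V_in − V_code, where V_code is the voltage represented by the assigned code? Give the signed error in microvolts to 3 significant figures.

Full-scale range = 4.8 V. LSB = 4.8 V / 2^12 ≈ 1.172 mV.
(V_in − V_min)/LSB = (3.133383 − (0)) × 4096/4.8 = 2673.8202 → nearest code k = 2674.
V_code = V_min + k × range/2^12 = 0 + 2674 × 4.8/4096 = 3.133593750 V.
V_in − V_code = 3.133383 − (3.133593750) = −211 µV.

−211 µV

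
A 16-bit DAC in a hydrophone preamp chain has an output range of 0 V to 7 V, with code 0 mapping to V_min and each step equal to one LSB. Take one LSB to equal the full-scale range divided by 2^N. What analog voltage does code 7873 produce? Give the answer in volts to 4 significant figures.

Full-scale range = 7 V. LSB = 7 V / 2^16.
V_out = 0 + 7873 × (7/65536) V
      = 0 + 0.840927 = 0.840927 V.

0.8409 V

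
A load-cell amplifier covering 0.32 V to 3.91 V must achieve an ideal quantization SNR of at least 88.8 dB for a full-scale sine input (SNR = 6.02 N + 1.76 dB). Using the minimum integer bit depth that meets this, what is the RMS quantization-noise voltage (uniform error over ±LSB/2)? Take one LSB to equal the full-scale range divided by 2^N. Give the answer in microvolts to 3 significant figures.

31.6 µV

The full-scale span is 3.91 − (0.32) = 3.59 V.
Required N = ⌈(88.8 − 1.76)/6.02⌉ = ⌈14.458⌉ = 15.
LSB = 3.59 V / 2^15 = 109.56 µV.
RMS noise = LSB/√12 = 31.6 µV.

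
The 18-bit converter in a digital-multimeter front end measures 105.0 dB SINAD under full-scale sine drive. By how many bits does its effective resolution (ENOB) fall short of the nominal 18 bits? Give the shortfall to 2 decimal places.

0.85 bits

ENOB = (SINAD − 1.76)/6.02 = (105.0 − 1.76)/6.02 = 17.1495 bits.
Shortfall = 18 − 17.1495 = 0.8505 bits.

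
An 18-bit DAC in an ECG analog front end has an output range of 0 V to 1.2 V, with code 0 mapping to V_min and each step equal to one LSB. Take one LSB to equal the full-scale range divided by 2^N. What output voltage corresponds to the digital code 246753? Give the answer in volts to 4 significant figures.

1.130 V

Full-scale range = 1.2 V. LSB = 1.2 V / 2^18.
Output = V_min + (246753/262144) × range = 0 + 0.941288 × 1.2 V
      = 0 + 1.12955 = 1.12955 V.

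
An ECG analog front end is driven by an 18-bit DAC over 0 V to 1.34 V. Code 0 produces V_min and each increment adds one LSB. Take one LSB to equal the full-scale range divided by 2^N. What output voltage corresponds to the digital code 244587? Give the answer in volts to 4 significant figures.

1.250 V

Full-scale range = 1.34 V. LSB = 1.34 V / 2^18.
V_out = 0 + 244587 × (1.34/262144) V
      = 0 + 1.25025 = 1.25025 V.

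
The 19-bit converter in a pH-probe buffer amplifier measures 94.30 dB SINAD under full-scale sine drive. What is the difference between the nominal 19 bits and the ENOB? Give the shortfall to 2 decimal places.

Effective bits = (94.30 − 1.76)/6.02 = 15.3721.
Shortfall = 19 − 15.3721 = 3.6279 bits.

3.63 bits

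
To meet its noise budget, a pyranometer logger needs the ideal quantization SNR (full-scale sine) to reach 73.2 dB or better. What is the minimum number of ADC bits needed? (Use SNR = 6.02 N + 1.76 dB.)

12 bits

6.02 N + 1.76 ≥ 73.2 gives N ≥ 11.867, so the minimum integer is 12.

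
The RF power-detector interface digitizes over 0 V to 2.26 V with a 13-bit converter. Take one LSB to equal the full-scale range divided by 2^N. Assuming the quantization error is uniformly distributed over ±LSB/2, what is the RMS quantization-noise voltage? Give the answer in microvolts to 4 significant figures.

Full-scale range = 2.26 V.
One LSB is 2.26 V / 8192 = 275.879 µV.
V_rms = LSB/√12 = 275.879 µV / √12 = 79.64 µV.

79.64 µV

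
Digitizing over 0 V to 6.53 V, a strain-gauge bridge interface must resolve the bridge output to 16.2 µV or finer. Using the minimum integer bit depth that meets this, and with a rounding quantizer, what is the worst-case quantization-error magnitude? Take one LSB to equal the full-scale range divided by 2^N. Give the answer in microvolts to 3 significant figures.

Full-scale range = 6.53 V.
Required number of levels: 6.53/16.2 µV = 403090; smallest N with 2^N ≥ that is 19.
LSB = 6.53 V / 2^19 = 12.455 µV.
Max error for round-to-nearest is LSB/2 = 6.23 µV.

6.23 µV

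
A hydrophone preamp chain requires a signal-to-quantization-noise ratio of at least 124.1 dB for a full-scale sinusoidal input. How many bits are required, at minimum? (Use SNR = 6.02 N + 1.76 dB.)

21 bits

Required N = ⌈(124.1 − 1.76)/6.02⌉ = ⌈20.322⌉ = 21.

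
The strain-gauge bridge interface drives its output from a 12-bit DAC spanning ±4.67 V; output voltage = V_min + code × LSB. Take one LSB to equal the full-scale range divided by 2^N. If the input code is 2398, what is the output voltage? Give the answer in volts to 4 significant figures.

The full-scale span is 4.67 − (-4.67) = 9.34 V. LSB = 9.34 V / 2^12.
Output = V_min + (2398/4096) × range = -4.67 + 0.585449 × 9.34 V
      = -4.67 V + 5.46810 V = 0.798096 V.

0.7981 V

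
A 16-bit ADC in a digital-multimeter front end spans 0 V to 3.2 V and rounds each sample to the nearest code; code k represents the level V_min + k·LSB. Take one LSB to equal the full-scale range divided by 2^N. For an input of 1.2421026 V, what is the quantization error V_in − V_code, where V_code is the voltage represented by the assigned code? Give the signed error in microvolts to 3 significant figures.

Span = 3.2 V. LSB = 3.2 V / 2^16 ≈ 48.83 µV.
(V_in − V_min)/LSB = (1.2421026 − (0)) × 65536/3.2 = 25438.2612 → nearest code k = 25438.
V_code = 0 + (25438/65536) × 3.2 = 1.2420898438 V.
e = 1.2421026 − (1.2420898438) = +12.8 µV.

+12.8 µV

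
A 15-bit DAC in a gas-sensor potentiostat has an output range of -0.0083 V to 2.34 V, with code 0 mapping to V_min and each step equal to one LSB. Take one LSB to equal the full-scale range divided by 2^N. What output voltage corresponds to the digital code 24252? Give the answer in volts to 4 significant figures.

The full-scale span is 2.34 − (-0.0083) = 2.3483 V. LSB = 2.3483 V / 2^15.
V_out = V_min + code × LSB = -0.0083 V + 24252 × 2.3483 V / 32768
      = -0.0083 + 1.73801 = 1.72971 V.

1.730 V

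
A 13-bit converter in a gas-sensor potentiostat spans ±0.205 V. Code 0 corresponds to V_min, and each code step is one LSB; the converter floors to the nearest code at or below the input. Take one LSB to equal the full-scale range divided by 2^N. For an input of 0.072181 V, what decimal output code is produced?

5538

The full-scale span is 0.205 − (-0.205) = 0.41 V. LSB = 0.41 V / 2^13 ≈ 50.05 µV.
V_in − V_min = 0.072181 − (-0.205) = 0.277181 V.
Divide by LSB: 0.277181 × 8192/0.41 = 5538.2116.
Truncating gives code 5538.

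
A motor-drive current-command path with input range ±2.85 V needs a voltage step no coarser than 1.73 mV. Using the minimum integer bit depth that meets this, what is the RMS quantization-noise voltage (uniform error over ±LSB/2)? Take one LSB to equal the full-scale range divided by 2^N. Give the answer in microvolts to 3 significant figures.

Full-scale range = 2.85 V − (-2.85 V) = 5.7 V.
Need 2^N ≥ 5.7 V / 1.73 mV = 3295 → N_min = 12.
LSB = 5.7 V / 2^12 = 1.3916 mV.
RMS noise = LSB/√12 = 402 µV.

402 µV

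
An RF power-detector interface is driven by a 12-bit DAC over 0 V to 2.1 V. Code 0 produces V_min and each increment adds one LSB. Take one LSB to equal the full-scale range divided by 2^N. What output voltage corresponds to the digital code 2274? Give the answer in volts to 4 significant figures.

1.166 V

V_FS = 2.1 V. LSB = 2.1 V / 2^12.
Output = V_min + (2274/4096) × range = 0 + 0.555176 × 2.1 V
      = 0 V + 1.16587 V = 1.16587 V.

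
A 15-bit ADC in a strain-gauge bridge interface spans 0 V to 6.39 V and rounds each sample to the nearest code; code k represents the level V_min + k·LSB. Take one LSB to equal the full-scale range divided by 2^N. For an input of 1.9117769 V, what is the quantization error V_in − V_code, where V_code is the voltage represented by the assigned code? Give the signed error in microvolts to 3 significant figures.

−74.9 µV

Span = 6.39 V. LSB = 6.39 V / 2^15 ≈ 195.0 µV.
Position in LSBs: (1.9117769 − (0)) × 32768/6.39 = 9803.6159; rounding gives k = 9804.
V_code = 0 + (9804/32768) × 6.39 = 1.9118518066 V.
e = 1.9117769 − (1.9118518066) = −74.9 µV.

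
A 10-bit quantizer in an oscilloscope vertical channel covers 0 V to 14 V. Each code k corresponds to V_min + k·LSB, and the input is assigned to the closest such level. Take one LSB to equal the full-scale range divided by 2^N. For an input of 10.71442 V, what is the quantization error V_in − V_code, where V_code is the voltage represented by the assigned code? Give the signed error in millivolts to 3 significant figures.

V_FS = 14 V. LSB = 14 V / 2^10 ≈ 13.67 mV.
(V_in − V_min)/LSB = (10.71442 − (0)) × 1024/14 = 783.6833 → nearest code k = 784.
V_code = 0 + (784/1024) × 14 = 10.71875000 V.
e = 10.71442 − (10.71875000) = −4.33 mV.

−4.33 mV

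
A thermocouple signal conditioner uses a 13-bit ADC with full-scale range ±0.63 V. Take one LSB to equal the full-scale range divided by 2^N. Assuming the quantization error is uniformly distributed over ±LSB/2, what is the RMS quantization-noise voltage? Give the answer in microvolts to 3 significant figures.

44.4 µV

The full-scale span is 0.63 − (-0.63) = 1.26 V.
One LSB is 1.26 V / 8192 = 153.81 µV.
V_rms = LSB/√12 = 153.81 µV / √12 = 44.4 µV.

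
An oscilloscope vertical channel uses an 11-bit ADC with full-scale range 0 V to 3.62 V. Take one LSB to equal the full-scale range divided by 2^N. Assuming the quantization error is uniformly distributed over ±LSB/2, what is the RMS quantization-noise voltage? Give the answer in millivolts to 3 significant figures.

0.510 mV

V_FS = 3.62 V.
One LSB is 3.62 V / 2048 = 1.7676 mV.
V_rms = LSB/√12 = 1.7676 mV / √12 = 0.510 mV.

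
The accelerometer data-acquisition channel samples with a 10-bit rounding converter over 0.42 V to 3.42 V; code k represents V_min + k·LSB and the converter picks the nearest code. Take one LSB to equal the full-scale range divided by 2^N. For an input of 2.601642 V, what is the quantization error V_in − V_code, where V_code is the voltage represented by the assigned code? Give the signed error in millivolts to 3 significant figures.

−0.975 mV

Range = 3.42 − (0.42) = 3 V. LSB = 3 V / 2^10 ≈ 2.930 mV.
(2.601642 − (0.42)) / LSB = 2.181642 × 1024/3 = 744.6671. Nearest integer: k = 745.
V_code = V_min + k × range/2^10 = 0.42 + 745 × 3/1024 = 2.602617188 V.
Error = V_in − V_code = 2.601642 − (2.602617188) = −0.975 mV.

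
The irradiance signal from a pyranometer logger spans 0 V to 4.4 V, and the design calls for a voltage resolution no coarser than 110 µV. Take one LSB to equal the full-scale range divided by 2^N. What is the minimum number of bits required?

Full-scale range = 4.4 V.
Need 2^N ≥ 4.4 V / 110 µV = 40000 → N_min = 16.

16 bits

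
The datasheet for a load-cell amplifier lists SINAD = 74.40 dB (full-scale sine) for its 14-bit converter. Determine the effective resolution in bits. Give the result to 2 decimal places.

12.07 bits

Inverting SNR = 6.02 N + 1.76: N_eff = (74.40 − 1.76)/6.02 = 12.0664.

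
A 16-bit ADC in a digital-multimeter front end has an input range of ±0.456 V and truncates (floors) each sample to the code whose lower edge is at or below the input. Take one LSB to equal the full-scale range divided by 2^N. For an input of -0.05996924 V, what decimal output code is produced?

Full-scale range = 0.456 V − (-0.456 V) = 0.912 V. LSB = 0.912 V / 2^16 ≈ 13.92 µV.
V_in − V_min = -0.05996924 − (-0.456) = 0.39603076 V.
Divide by LSB: 0.39603076 × 65536/0.912 = 28458.6315.
Truncating gives code 28458.

28458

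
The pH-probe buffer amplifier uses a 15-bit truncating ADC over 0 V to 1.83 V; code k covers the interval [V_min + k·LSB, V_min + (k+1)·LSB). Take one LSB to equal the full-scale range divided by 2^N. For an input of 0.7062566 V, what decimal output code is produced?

12646

Range is 1.83 V. LSB = 1.83 V / 2^15 ≈ 55.85 µV.
code = ⌊(V_in − V_min)/LSB⌋ = ⌊(V_in − V_min) × 2^15 / range⌋
     = ⌊(0.7062566 − (0)) × 32768 / 1.83⌋ = ⌊0.7062566 × 32768/1.83⌋
     = ⌊12646.238⌋ = 12646.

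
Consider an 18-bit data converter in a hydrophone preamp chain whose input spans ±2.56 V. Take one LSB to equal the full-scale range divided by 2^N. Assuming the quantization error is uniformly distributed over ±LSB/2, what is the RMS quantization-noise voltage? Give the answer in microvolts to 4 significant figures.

5.638 µV

Range = 2.56 − (-2.56) = 5.12 V.
LSB = 5.12 V ÷ 2^18 = 5.12/262144 V = 19.5313 µV.
RMS of a uniform error over width LSB is LSB/√12 = 5.638 µV.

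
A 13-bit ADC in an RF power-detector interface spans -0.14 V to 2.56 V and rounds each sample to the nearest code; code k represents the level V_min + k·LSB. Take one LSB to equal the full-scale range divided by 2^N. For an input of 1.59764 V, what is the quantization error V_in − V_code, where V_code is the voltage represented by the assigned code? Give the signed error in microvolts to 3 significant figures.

+42.3 µV

The full-scale span is 2.56 − (-0.14) = 2.7 V. LSB = 2.7 V / 2^13 ≈ 329.6 µV.
Position in LSBs: (1.59764 − (-0.14)) × 8192/2.7 = 5272.1285; rounding gives k = 5272.
V_code = V_min + k × range/2^13 = -0.14 + 5272 × 2.7/8192 = 1.597597656 V.
Error = V_in − V_code = 1.59764 − (1.597597656) = +42.3 µV.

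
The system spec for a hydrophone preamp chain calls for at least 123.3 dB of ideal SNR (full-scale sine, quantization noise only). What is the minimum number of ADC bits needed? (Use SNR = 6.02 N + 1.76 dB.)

6.02 N + 1.76 ≥ 123.3 gives N ≥ 20.189, so the minimum integer is 21.

21 bits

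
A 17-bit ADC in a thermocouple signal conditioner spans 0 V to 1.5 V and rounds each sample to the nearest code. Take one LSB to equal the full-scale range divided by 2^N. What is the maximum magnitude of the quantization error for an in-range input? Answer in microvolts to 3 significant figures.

5.72 µV

Range is 1.5 V.
LSB = 1.5 V / 2^17 = 11.444 µV.
|e|_max = LSB/2 = 5.72 µV.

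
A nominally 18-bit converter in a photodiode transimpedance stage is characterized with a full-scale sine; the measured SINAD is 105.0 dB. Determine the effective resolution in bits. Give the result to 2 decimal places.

17.15 bits

ENOB = (105.0 − 1.76)/6.02 = 17.1495 bits.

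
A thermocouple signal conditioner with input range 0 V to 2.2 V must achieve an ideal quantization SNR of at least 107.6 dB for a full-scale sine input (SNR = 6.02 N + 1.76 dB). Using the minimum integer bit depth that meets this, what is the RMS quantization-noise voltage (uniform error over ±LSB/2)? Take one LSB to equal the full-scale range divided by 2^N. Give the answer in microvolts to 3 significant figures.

2.42 µV

V_FS = 2.2 V.
N ≥ (107.6 − 1.76)/6.02 = 17.581 → N_min = 18.
Step size = 2.2/262144 V = 8.3923 µV.
RMS noise = LSB/√12 = 2.42 µV.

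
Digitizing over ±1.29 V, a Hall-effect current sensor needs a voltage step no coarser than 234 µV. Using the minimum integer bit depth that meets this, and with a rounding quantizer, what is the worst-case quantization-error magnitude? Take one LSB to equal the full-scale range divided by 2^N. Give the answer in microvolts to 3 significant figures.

78.7 µV

Range = 1.29 − (-1.29) = 2.58 V.
Levels needed ≥ 2.58/234 µV = 11030. 2^14 = 16384 suffices, so N_min = 14.
LSB = 2.58 V / 2^14 = 157.47 µV.
Max error for round-to-nearest is LSB/2 = 78.7 µV.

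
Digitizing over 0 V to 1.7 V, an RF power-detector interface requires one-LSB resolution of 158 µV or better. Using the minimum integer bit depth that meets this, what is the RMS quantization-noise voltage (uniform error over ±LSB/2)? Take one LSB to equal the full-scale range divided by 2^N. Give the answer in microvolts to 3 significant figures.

30.0 µV

Full-scale range = 1.7 V.
Need 2^N ≥ 1.7 V / 158 µV = 10760 → N_min = 14.
LSB = 1.7 V ÷ 2^14 = 1.7/16384 V = 103.76 µV.
RMS noise = LSB/√12 = 30.0 µV.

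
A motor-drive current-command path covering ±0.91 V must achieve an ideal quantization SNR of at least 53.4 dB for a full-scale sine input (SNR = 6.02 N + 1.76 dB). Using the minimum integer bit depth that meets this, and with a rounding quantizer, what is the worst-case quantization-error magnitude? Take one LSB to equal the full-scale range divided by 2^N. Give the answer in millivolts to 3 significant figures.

Range = 0.91 − (-0.91) = 1.82 V.
Solving 6.02 N ≥ 53.4 − 1.76: N ≥ 8.578. Round up → N = 9.
LSB = 1.82 V / 2^9 = 3.5547 mV.
|e|_max = LSB/2 = 1.78 mV.

1.78 mV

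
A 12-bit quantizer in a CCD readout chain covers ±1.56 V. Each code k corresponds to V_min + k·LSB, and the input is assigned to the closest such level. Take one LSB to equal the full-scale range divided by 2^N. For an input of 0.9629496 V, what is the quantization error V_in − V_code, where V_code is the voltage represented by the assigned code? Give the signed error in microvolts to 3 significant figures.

+137 µV

Range = 1.56 − (-1.56) = 3.12 V. LSB = 3.12 V / 2^12 ≈ 0.7617 mV.
(0.9629496 − (-1.56)) / LSB = 2.5229496 × 4096/3.12 = 3312.1800. Nearest integer: k = 3312.
Reconstructed level: -1.56 + 3312 × 3.12/4096 V = 0.9628125000 V.
V_in − V_code = 0.9629496 − (0.9628125000) = +137 µV.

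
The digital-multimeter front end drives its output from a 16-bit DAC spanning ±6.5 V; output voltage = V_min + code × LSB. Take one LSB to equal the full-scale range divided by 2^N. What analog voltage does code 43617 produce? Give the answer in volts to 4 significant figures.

Span: 6.5 V − (-6.5 V) = 13 V. LSB = 13 V / 2^16.
Output = V_min + (43617/65536) × range = -6.5 + 0.665543 × 13 V
      = -6.5 V + 8.65205 V = 2.15205 V.

2.152 V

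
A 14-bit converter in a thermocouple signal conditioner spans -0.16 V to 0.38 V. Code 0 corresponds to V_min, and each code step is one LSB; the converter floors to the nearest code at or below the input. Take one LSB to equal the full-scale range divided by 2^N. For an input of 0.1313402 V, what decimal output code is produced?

8839

Span: 0.38 V − (-0.16 V) = 0.54 V. LSB = 0.54 V / 2^14 ≈ 32.96 µV.
V_in − V_min = 0.1313402 − (-0.16) = 0.2913402 V.
Divide by LSB: 0.2913402 × 16384/0.54 = 8839.4775.
Truncating gives code 8839.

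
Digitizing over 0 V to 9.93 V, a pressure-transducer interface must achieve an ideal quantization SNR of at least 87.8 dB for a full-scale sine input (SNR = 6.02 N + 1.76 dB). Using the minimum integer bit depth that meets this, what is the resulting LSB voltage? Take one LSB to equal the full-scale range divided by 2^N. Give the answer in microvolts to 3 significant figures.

303 µV

Span = 9.93 V.
Solving 6.02 N ≥ 87.8 − 1.76: N ≥ 14.292. Round up → N = 15.
LSB = 9.93 V ÷ 2^15 = 9.93/32768 V = 303 µV.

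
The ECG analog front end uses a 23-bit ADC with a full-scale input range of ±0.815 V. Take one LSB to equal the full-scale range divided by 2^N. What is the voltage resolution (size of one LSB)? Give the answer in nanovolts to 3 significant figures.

194 nV

Full-scale range = 0.815 V − (-0.815 V) = 1.63 V.
2^23 = 8388608 levels.
One LSB is 1.63 V / 8388608 = 194 nV.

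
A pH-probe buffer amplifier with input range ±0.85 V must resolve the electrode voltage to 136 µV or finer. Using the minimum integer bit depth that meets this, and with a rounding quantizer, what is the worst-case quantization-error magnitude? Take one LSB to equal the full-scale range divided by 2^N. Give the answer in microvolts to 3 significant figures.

51.9 µV

The full-scale span is 0.85 − (-0.85) = 1.7 V.
Levels needed ≥ 1.7/136 µV = 12500. 2^14 = 16384 suffices, so N_min = 14.
One LSB is 1.7 V / 16384 = 103.76 µV.
Half an LSB is 51.9 µV.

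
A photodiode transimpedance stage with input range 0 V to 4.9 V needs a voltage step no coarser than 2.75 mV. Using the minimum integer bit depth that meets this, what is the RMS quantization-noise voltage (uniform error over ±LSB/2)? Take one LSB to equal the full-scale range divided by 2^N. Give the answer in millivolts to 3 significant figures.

0.691 mV

V_FS = 4.9 V.
Need 2^N ≥ 4.9 V / 2.75 mV = 1782 → N_min = 11.
Step size = 4.9/2048 V = 2.3926 mV.
σ_q = LSB/√12 = 2.3926 mV/3.4641 = 0.691 mV.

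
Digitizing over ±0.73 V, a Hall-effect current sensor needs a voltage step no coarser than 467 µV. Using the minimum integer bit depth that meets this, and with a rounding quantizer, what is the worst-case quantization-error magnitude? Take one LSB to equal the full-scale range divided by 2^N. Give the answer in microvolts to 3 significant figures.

The full-scale span is 0.73 − (-0.73) = 1.46 V.
1.46 V / 467 µV = 3126. Since 2^11 = 2048 and 2^12 = 4096, N = 12.
Step size = 1.46/4096 V = 356.45 µV.
Max error for round-to-nearest is LSB/2 = 178 µV.

178 µV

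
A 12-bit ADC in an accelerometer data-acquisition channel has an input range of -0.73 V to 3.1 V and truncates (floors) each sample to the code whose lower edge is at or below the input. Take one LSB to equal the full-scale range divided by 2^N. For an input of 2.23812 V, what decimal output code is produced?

Span: 3.1 V − (-0.73 V) = 3.83 V. LSB = 3.83 V / 2^12 ≈ 0.9351 mV.
(V_in − V_min) × 2^12/range = (2.23812 − (-0.73)) × 4096/3.83 = 3174.261.
Floor → code = 3174.

3174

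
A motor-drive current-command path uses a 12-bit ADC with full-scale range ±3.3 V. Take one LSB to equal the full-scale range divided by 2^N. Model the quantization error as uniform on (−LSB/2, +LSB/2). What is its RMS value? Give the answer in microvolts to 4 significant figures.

The full-scale span is 3.3 − (-3.3) = 6.6 V.
LSB = 6.6 V / 2^12 = 1.61133 mV.
V_rms = LSB/√12 = 1.61133 mV / √12 = 465.2 µV.

465.2 µV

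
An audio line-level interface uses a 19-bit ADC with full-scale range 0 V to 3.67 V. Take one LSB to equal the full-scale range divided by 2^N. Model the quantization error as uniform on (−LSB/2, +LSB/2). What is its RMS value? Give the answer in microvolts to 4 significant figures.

2.021 µV

Span = 3.67 V.
One LSB is 3.67 V / 524288 = 6.99997 µV.
RMS of a uniform error over width LSB is LSB/√12 = 2.021 µV.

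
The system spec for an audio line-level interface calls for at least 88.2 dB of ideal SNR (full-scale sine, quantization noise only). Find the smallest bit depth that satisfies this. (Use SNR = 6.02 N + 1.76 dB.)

Required N = ⌈(88.2 − 1.76)/6.02⌉ = ⌈14.359⌉ = 15.

15 bits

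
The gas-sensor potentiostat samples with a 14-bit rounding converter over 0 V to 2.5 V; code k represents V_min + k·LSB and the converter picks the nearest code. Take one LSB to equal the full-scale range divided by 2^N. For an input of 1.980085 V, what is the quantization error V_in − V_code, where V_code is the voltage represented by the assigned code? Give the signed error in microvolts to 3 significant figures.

−48.1 µV

Range is 2.5 V. LSB = 2.5 V / 2^14 ≈ 152.6 µV.
(V_in − V_min)/LSB = (1.980085 − (0)) × 16384/2.5 = 12976.6851 → nearest code k = 12977.
V_code = 0 + (12977/16384) × 2.5 = 1.9801330566 V.
V_in − V_code = 1.980085 − (1.9801330566) = −48.1 µV.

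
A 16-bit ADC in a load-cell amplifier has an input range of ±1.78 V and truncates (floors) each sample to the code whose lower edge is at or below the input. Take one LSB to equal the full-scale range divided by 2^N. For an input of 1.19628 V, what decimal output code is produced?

54790

Span: 1.78 V − (-1.78 V) = 3.56 V. LSB = 3.56 V / 2^16 ≈ 54.32 µV.
V_in − V_min = 1.19628 − (-1.78) = 2.97628 V.
Divide by LSB: 2.97628 × 65536/3.56 = 54790.3051.
Truncating gives code 54790.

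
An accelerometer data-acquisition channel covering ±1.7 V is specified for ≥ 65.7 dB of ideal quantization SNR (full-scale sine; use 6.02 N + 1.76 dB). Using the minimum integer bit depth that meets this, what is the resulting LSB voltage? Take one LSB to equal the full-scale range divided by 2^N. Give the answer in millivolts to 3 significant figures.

1.66 mV

The full-scale span is 1.7 − (-1.7) = 3.4 V.
N ≥ (65.7 − 1.76)/6.02 = 10.621 → N_min = 11.
Step size = 3.4/2048 V = 1.66 mV.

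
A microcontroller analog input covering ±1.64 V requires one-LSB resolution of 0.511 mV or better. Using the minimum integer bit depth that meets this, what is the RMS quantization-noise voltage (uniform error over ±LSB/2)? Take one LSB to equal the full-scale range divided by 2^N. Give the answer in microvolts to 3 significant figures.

The full-scale span is 1.64 − (-1.64) = 3.28 V.
Need 2^N ≥ 3.28 V / 0.511 mV = 6419 → N_min = 13.
LSB = 3.28 V ÷ 2^13 = 3.28/8192 V = 400.39 µV.
V_rms = LSB/√12 = 116 µV.

116 µV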